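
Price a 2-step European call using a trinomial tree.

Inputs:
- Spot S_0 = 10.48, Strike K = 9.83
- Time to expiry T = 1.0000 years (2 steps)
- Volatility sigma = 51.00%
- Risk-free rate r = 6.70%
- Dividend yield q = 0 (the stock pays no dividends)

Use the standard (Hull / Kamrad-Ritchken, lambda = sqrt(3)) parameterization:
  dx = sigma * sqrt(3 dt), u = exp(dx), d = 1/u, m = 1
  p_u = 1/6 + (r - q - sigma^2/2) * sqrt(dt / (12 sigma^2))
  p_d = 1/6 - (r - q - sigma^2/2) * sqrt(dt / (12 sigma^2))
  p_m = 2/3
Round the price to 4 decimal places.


dt = T/N = 0.500000; dx = sigma*sqrt(3*dt) = 0.624620
u = exp(dx) = 1.867536; d = 1/u = 0.535465
p_u = 0.141431, p_m = 0.666667, p_d = 0.191902
Discount per step: exp(-r*dt) = 0.967055
Stock lattice S(k, j) with j the centered position index:
  k=0: S(0,+0) = 10.4800
  k=1: S(1,-1) = 5.6117; S(1,+0) = 10.4800; S(1,+1) = 19.5718
  k=2: S(2,-2) = 3.0049; S(2,-1) = 5.6117; S(2,+0) = 10.4800; S(2,+1) = 19.5718; S(2,+2) = 36.5510
Terminal payoffs V(N, j) = max(S_T - K, 0):
  V(2,-2) = 0.000000; V(2,-1) = 0.000000; V(2,+0) = 0.650000; V(2,+1) = 9.741777; V(2,+2) = 26.720996
Backward induction: V(k, j) = exp(-r*dt) * [p_u * V(k+1, j+1) + p_m * V(k+1, j) + p_d * V(k+1, j-1)]
  V(1,-1) = exp(-r*dt) * [p_u*0.650000 + p_m*0.000000 + p_d*0.000000] = 0.088902
  V(1,+0) = exp(-r*dt) * [p_u*9.741777 + p_m*0.650000 + p_d*0.000000] = 1.751458
  V(1,+1) = exp(-r*dt) * [p_u*26.720996 + p_m*9.741777 + p_d*0.650000] = 10.055862
  V(0,+0) = exp(-r*dt) * [p_u*10.055862 + p_m*1.751458 + p_d*0.088902] = 2.521028

Answer: Price = V(0,0) = 2.5210


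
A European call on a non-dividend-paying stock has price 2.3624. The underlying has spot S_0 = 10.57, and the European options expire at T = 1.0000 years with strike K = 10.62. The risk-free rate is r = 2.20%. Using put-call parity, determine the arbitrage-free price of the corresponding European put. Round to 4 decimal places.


Put-call parity: C - P = S_0 * exp(-qT) - K * exp(-rT).
S_0 * exp(-qT) = 10.5700 * 1.00000000 = 10.57000000
K * exp(-rT) = 10.6200 * 0.97824024 = 10.38891130
P = C - S*exp(-qT) + K*exp(-rT)
P = 2.3624 - 10.57000000 + 10.38891130 = 2.1813

Answer: Put price = 2.1813


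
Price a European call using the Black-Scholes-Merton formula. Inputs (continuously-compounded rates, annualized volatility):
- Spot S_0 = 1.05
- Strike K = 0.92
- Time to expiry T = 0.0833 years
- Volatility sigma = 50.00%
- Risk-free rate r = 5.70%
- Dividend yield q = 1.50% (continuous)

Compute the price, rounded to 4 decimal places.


Answer: Price = 0.1462

Derivation:
d1 = (ln(S/K) + (r - q + 0.5*sigma^2) * T) / (sigma * sqrt(T)) = 1.01229431
d2 = d1 - sigma * sqrt(T) = 0.86798562
exp(-rT) = 0.99526315; exp(-qT) = 0.99875128
C = S_0 * exp(-qT) * N(d1) - K * exp(-rT) * N(d2)
N(d1) = 0.84430132; N(d2) = 0.80729890
C = 1.0500 * 0.99875128 * 0.84430132 - 0.9200 * 0.99526315 * 0.80729890 = 0.1462


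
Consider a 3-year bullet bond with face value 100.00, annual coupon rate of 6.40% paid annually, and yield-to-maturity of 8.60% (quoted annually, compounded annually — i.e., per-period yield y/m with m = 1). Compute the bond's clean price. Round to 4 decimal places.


Answer: Price = 94.3912

Derivation:
Coupon per period c = face * coupon_rate / m = 6.400000
Periods per year m = 1; per-period yield y/m = 0.086000
Number of cashflows N = 3
Cashflows (t years, CF_t, discount factor 1/(1+y/m)^(m*t), PV):
  t = 1.0000: CF_t = 6.400000, DF = 0.920810, PV = 5.893186
  t = 2.0000: CF_t = 6.400000, DF = 0.847892, PV = 5.426506
  t = 3.0000: CF_t = 106.400000, DF = 0.780747, PV = 83.071519
Price P = sum_t PV_t = 94.391212


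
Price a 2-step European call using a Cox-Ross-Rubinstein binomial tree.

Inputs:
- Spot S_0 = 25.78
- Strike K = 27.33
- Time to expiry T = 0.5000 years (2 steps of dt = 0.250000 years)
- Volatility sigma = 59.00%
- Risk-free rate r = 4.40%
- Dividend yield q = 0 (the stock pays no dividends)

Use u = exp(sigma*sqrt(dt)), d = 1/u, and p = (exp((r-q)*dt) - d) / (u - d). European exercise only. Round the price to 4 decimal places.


Answer: Price = V(0,0) = 3.7192

Derivation:
dt = T/N = 0.250000
u = exp(sigma*sqrt(dt)) = 1.343126; d = 1/u = 0.744532
p = (exp((r-q)*dt) - d) / (u - d) = 0.445258
Discount per step: exp(-r*dt) = 0.989060
Stock lattice S(k, i) with i counting down-moves:
  k=0: S(0,0) = 25.7800
  k=1: S(1,0) = 34.6258; S(1,1) = 19.1940
  k=2: S(2,0) = 46.5068; S(2,1) = 25.7800; S(2,2) = 14.2906
Terminal payoffs V(N, i) = max(S_T - K, 0):
  V(2,0) = 19.176821; V(2,1) = 0.000000; V(2,2) = 0.000000
Backward induction: V(k, i) = exp(-r*dt) * [p * V(k+1, i) + (1-p) * V(k+1, i+1)].
  V(1,0) = exp(-r*dt) * [p*19.176821 + (1-p)*0.000000] = 8.445224
  V(1,1) = exp(-r*dt) * [p*0.000000 + (1-p)*0.000000] = 0.000000
  V(0,0) = exp(-r*dt) * [p*8.445224 + (1-p)*0.000000] = 3.719167


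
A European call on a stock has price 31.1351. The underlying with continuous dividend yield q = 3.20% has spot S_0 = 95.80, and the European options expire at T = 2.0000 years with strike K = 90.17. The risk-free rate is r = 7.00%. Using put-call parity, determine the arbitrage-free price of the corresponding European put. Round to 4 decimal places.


Answer: Put price = 19.6643

Derivation:
Put-call parity: C - P = S_0 * exp(-qT) - K * exp(-rT).
S_0 * exp(-qT) = 95.8000 * 0.93800500 = 89.86087896
K * exp(-rT) = 90.1700 * 0.86935824 = 78.39003209
P = C - S*exp(-qT) + K*exp(-rT)
P = 31.1351 - 89.86087896 + 78.39003209 = 19.6643


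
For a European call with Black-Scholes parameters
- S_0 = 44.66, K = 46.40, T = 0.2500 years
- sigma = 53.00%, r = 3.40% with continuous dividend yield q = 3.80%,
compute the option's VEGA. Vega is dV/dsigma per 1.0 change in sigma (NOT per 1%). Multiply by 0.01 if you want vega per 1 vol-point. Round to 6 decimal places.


Answer: Vega = 8.823092

Derivation:
d1 = -0.0155045767; d2 = -0.2805045767
phi(d1) = 0.3988943320; exp(-qT) = 0.9905449824; exp(-rT) = 0.9915360229
Vega = S * exp(-qT) * phi(d1) * sqrt(T) = 44.6600 * 0.9905449824 * 0.3988943320 * 0.5000000000 = 8.823092


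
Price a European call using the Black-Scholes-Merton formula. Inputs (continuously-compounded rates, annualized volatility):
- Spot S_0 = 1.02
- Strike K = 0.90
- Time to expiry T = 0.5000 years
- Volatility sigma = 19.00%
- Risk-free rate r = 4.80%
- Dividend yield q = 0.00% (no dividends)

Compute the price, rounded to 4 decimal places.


Answer: Price = 0.1499

Derivation:
d1 = (ln(S/K) + (r - q + 0.5*sigma^2) * T) / (sigma * sqrt(T)) = 1.17743062
d2 = d1 - sigma * sqrt(T) = 1.04308033
exp(-rT) = 0.97628571; exp(-qT) = 1.00000000
C = S_0 * exp(-qT) * N(d1) - K * exp(-rT) * N(d2)
N(d1) = 0.88048816; N(d2) = 0.85154445
C = 1.0200 * 1.00000000 * 0.88048816 - 0.9000 * 0.97628571 * 0.85154445 = 0.1499


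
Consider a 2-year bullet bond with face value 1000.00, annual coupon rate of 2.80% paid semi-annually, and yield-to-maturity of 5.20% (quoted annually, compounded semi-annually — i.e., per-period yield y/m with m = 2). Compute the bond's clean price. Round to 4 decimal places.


Coupon per period c = face * coupon_rate / m = 14.000000
Periods per year m = 2; per-period yield y/m = 0.026000
Number of cashflows N = 4
Cashflows (t years, CF_t, discount factor 1/(1+y/m)^(m*t), PV):
  t = 0.5000: CF_t = 14.000000, DF = 0.974659, PV = 13.645224
  t = 1.0000: CF_t = 14.000000, DF = 0.949960, PV = 13.299439
  t = 1.5000: CF_t = 14.000000, DF = 0.925887, PV = 12.962416
  t = 2.0000: CF_t = 1014.000000, DF = 0.902424, PV = 915.057767
Price P = sum_t PV_t = 954.964846

Answer: Price = 954.9648


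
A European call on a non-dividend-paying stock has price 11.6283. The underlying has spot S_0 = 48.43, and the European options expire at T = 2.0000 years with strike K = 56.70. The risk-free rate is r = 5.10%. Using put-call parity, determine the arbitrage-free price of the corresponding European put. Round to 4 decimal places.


Put-call parity: C - P = S_0 * exp(-qT) - K * exp(-rT).
S_0 * exp(-qT) = 48.4300 * 1.00000000 = 48.43000000
K * exp(-rT) = 56.7000 * 0.90302955 = 51.20177558
P = C - S*exp(-qT) + K*exp(-rT)
P = 11.6283 - 48.43000000 + 51.20177558 = 14.4001

Answer: Put price = 14.4001


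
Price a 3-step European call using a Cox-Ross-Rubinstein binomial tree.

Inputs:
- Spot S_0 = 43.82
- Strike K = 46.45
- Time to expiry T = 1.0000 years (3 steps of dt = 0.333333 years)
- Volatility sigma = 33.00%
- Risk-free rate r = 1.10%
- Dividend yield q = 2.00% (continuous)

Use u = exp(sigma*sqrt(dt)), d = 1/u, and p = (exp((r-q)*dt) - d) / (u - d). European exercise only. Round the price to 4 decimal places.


Answer: Price = V(0,0) = 4.8499

Derivation:
dt = T/N = 0.333333
u = exp(sigma*sqrt(dt)) = 1.209885; d = 1/u = 0.826525
p = (exp((r-q)*dt) - d) / (u - d) = 0.444698
Discount per step: exp(-r*dt) = 0.996340
Stock lattice S(k, i) with i counting down-moves:
  k=0: S(0,0) = 43.8200
  k=1: S(1,0) = 53.0172; S(1,1) = 36.2183
  k=2: S(2,0) = 64.1447; S(2,1) = 43.8200; S(2,2) = 29.9353
  k=3: S(3,0) = 77.6077; S(3,1) = 53.0172; S(3,2) = 36.2183; S(3,3) = 24.7423
Terminal payoffs V(N, i) = max(S_T - K, 0):
  V(3,0) = 31.157735; V(3,1) = 6.567175; V(3,2) = 0.000000; V(3,3) = 0.000000
Backward induction: V(k, i) = exp(-r*dt) * [p * V(k+1, i) + (1-p) * V(k+1, i+1)].
  V(2,0) = exp(-r*dt) * [p*31.157735 + (1-p)*6.567175] = 17.438498
  V(2,1) = exp(-r*dt) * [p*6.567175 + (1-p)*0.000000] = 2.909724
  V(2,2) = exp(-r*dt) * [p*0.000000 + (1-p)*0.000000] = 0.000000
  V(1,0) = exp(-r*dt) * [p*17.438498 + (1-p)*2.909724] = 9.336350
  V(1,1) = exp(-r*dt) * [p*2.909724 + (1-p)*0.000000] = 1.289214
  V(0,0) = exp(-r*dt) * [p*9.336350 + (1-p)*1.289214] = 4.849946


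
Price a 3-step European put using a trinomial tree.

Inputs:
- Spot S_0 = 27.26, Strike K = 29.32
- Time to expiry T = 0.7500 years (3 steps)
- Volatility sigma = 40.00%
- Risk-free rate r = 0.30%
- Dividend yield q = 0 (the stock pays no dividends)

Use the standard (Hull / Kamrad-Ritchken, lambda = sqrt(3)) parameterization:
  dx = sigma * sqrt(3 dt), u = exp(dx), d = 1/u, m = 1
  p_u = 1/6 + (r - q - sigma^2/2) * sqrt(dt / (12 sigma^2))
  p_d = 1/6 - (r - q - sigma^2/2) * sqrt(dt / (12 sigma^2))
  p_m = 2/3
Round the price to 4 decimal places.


dt = T/N = 0.250000; dx = sigma*sqrt(3*dt) = 0.346410
u = exp(dx) = 1.413982; d = 1/u = 0.707222
p_u = 0.138882, p_m = 0.666667, p_d = 0.194452
Discount per step: exp(-r*dt) = 0.999250
Stock lattice S(k, j) with j the centered position index:
  k=0: S(0,+0) = 27.2600
  k=1: S(1,-1) = 19.2789; S(1,+0) = 27.2600; S(1,+1) = 38.5452
  k=2: S(2,-2) = 13.6345; S(2,-1) = 19.2789; S(2,+0) = 27.2600; S(2,+1) = 38.5452; S(2,+2) = 54.5022
  k=3: S(3,-3) = 9.6426; S(3,-2) = 13.6345; S(3,-1) = 19.2789; S(3,+0) = 27.2600; S(3,+1) = 38.5452; S(3,+2) = 54.5022; S(3,+3) = 77.0651
Terminal payoffs V(N, j) = max(K - S_T, 0):
  V(3,-3) = 19.677408; V(3,-2) = 15.685544; V(3,-1) = 10.041119; V(3,+0) = 2.060000; V(3,+1) = 0.000000; V(3,+2) = 0.000000; V(3,+3) = 0.000000
Backward induction: V(k, j) = exp(-r*dt) * [p_u * V(k+1, j+1) + p_m * V(k+1, j) + p_d * V(k+1, j-1)]
  V(2,-2) = exp(-r*dt) * [p_u*10.041119 + p_m*15.685544 + p_d*19.677408] = 15.666107
  V(2,-1) = exp(-r*dt) * [p_u*2.060000 + p_m*10.041119 + p_d*15.685544] = 10.022735
  V(2,+0) = exp(-r*dt) * [p_u*0.000000 + p_m*2.060000 + p_d*10.041119] = 3.323352
  V(2,+1) = exp(-r*dt) * [p_u*0.000000 + p_m*0.000000 + p_d*2.060000] = 0.400270
  V(2,+2) = exp(-r*dt) * [p_u*0.000000 + p_m*0.000000 + p_d*0.000000] = 0.000000
  V(1,-1) = exp(-r*dt) * [p_u*3.323352 + p_m*10.022735 + p_d*15.666107] = 10.182037
  V(1,+0) = exp(-r*dt) * [p_u*0.400270 + p_m*3.323352 + p_d*10.022735] = 4.216932
  V(1,+1) = exp(-r*dt) * [p_u*0.000000 + p_m*0.400270 + p_d*3.323352] = 0.912393
  V(0,+0) = exp(-r*dt) * [p_u*0.912393 + p_m*4.216932 + p_d*10.182037] = 4.914229

Answer: Price = V(0,0) = 4.9142


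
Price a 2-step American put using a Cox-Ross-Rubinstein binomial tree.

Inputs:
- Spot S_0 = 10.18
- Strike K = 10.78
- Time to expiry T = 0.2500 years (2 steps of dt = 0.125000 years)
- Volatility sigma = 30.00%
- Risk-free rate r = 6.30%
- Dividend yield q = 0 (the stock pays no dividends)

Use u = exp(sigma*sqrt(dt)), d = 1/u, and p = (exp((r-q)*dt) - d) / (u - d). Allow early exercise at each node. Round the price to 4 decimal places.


dt = T/N = 0.125000
u = exp(sigma*sqrt(dt)) = 1.111895; d = 1/u = 0.899365
p = (exp((r-q)*dt) - d) / (u - d) = 0.510708
Discount per step: exp(-r*dt) = 0.992156
Stock lattice S(k, i) with i counting down-moves:
  k=0: S(0,0) = 10.1800
  k=1: S(1,0) = 11.3191; S(1,1) = 9.1555
  k=2: S(2,0) = 12.5856; S(2,1) = 10.1800; S(2,2) = 8.2342
Terminal payoffs V(N, i) = max(K - S_T, 0):
  V(2,0) = 0.000000; V(2,1) = 0.600000; V(2,2) = 2.545827
Backward induction: V(k, i) = exp(-r*dt) * [p * V(k+1, i) + (1-p) * V(k+1, i+1)]; then take max(V_cont, immediate exercise) for American.
  V(1,0) = exp(-r*dt) * [p*0.000000 + (1-p)*0.600000] = 0.291272; exercise = 0.000000; V(1,0) = max -> 0.291272
  V(1,1) = exp(-r*dt) * [p*0.600000 + (1-p)*2.545827] = 1.539902; exercise = 1.624462; V(1,1) = max -> 1.624462
  V(0,0) = exp(-r*dt) * [p*0.291272 + (1-p)*1.624462] = 0.936189; exercise = 0.600000; V(0,0) = max -> 0.936189

Answer: Price = V(0,0) = 0.9362


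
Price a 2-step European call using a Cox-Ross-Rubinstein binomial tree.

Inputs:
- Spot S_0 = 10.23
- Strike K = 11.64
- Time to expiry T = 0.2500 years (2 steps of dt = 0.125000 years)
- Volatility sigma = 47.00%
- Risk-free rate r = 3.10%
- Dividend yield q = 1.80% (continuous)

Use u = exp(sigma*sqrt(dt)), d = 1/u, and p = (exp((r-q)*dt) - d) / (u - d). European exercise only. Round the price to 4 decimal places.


dt = T/N = 0.125000
u = exp(sigma*sqrt(dt)) = 1.180774; d = 1/u = 0.846902
p = (exp((r-q)*dt) - d) / (u - d) = 0.463424
Discount per step: exp(-r*dt) = 0.996132
Stock lattice S(k, i) with i counting down-moves:
  k=0: S(0,0) = 10.2300
  k=1: S(1,0) = 12.0793; S(1,1) = 8.6638
  k=2: S(2,0) = 14.2629; S(2,1) = 10.2300; S(2,2) = 7.3374
Terminal payoffs V(N, i) = max(S_T - K, 0):
  V(2,0) = 2.622943; V(2,1) = 0.000000; V(2,2) = 0.000000
Backward induction: V(k, i) = exp(-r*dt) * [p * V(k+1, i) + (1-p) * V(k+1, i+1)].
  V(1,0) = exp(-r*dt) * [p*2.622943 + (1-p)*0.000000] = 1.210833
  V(1,1) = exp(-r*dt) * [p*0.000000 + (1-p)*0.000000] = 0.000000
  V(0,0) = exp(-r*dt) * [p*1.210833 + (1-p)*0.000000] = 0.558959

Answer: Price = V(0,0) = 0.5590


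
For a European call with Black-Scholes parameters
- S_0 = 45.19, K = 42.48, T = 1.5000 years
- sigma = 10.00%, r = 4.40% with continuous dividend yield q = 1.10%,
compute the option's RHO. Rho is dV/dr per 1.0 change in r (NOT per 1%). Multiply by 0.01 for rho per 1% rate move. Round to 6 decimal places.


d1 = 0.9703445123; d2 = 0.8478700251
phi(d1) = 0.2491443655; exp(-qT) = 0.9836353794; exp(-rT) = 0.9361308643
N(d2) = 0.8017448202
Rho = K*T*exp(-rT)*N(d2) = 42.4800 * 1.5000 * 0.9361308643 * 0.8017448202 = 47.824286

Answer: Rho = 47.824286


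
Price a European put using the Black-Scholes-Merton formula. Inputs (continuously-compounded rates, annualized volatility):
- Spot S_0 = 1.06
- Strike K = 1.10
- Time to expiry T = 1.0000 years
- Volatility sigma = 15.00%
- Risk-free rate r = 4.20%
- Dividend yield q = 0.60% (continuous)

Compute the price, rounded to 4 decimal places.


Answer: Price = 0.0636

Derivation:
d1 = (ln(S/K) + (r - q + 0.5*sigma^2) * T) / (sigma * sqrt(T)) = 0.06805819
d2 = d1 - sigma * sqrt(T) = -0.08194181
exp(-rT) = 0.95886978; exp(-qT) = 0.99401796
P = K * exp(-rT) * N(-d2) - S_0 * exp(-qT) * N(-d1)
N(-d1) = 0.47286966; N(-d2) = 0.53265351
P = 1.1000 * 0.95886978 * 0.53265351 - 1.0600 * 0.99401796 * 0.47286966 = 0.0636


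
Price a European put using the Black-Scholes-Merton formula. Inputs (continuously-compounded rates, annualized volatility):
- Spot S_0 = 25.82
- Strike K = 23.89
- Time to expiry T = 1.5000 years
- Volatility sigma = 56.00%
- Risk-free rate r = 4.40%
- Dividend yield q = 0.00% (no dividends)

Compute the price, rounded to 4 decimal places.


Answer: Price = 4.8728

Derivation:
d1 = (ln(S/K) + (r - q + 0.5*sigma^2) * T) / (sigma * sqrt(T)) = 0.55243200
d2 = d1 - sigma * sqrt(T) = -0.13342513
exp(-rT) = 0.93613086; exp(-qT) = 1.00000000
P = K * exp(-rT) * N(-d2) - S_0 * exp(-qT) * N(-d1)
N(-d1) = 0.29032621; N(-d2) = 0.55307141
P = 23.8900 * 0.93613086 * 0.55307141 - 25.8200 * 1.00000000 * 0.29032621 = 4.8728


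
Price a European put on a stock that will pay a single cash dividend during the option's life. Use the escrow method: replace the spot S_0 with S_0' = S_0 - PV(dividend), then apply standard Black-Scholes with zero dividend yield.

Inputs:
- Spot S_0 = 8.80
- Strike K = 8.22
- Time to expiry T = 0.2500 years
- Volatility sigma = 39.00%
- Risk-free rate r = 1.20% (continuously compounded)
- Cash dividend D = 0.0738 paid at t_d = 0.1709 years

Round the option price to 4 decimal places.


PV(D) = D * exp(-r * t_d) = 0.0738 * 0.99795130 = 0.07364881
S_0' = S_0 - PV(D) = 8.8000 - 0.07364881 = 8.72635119
d1 = (ln(S_0'/K) + (r + sigma^2/2)*T) / (sigma*sqrt(T)) = 0.41943391
d2 = d1 - sigma*sqrt(T) = 0.22443391
exp(-rT) = 0.99700450
N(-d1) = 0.33744952; N(-d2) = 0.41120985
P = K * exp(-rT) * N(-d2) - S_0' * N(-d1) = 8.2200 * 0.99700450 * 0.41120985 - 8.72635119 * 0.33744952 = 0.4253

Answer: Price = 0.4253


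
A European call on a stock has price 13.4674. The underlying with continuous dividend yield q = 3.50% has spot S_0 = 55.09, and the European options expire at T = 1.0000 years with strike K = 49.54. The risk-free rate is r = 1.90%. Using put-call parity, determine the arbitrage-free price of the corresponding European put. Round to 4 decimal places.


Answer: Put price = 8.8798

Derivation:
Put-call parity: C - P = S_0 * exp(-qT) - K * exp(-rT).
S_0 * exp(-qT) = 55.0900 * 0.96560542 = 53.19520238
K * exp(-rT) = 49.5400 * 0.98117936 = 48.60762561
P = C - S*exp(-qT) + K*exp(-rT)
P = 13.4674 - 53.19520238 + 48.60762561 = 8.8798


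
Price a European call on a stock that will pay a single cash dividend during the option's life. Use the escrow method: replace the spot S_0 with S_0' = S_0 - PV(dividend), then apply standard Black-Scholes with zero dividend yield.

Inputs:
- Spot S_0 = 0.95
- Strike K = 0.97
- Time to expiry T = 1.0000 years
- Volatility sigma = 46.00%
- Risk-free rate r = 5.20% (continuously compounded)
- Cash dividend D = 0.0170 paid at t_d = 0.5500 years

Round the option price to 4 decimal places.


PV(D) = D * exp(-r * t_d) = 0.0170 * 0.97180511 = 0.01652069
S_0' = S_0 - PV(D) = 0.9500 - 0.01652069 = 0.93347931
d1 = (ln(S_0'/K) + (r + sigma^2/2)*T) / (sigma*sqrt(T)) = 0.25961463
d2 = d1 - sigma*sqrt(T) = -0.20038537
exp(-rT) = 0.94932887
N(d1) = 0.60241948; N(d2) = 0.42058960
C = S_0' * N(d1) - K * exp(-rT) * N(d2) = 0.93347931 * 0.60241948 - 0.9700 * 0.94932887 * 0.42058960 = 0.1750

Answer: Price = 0.1750


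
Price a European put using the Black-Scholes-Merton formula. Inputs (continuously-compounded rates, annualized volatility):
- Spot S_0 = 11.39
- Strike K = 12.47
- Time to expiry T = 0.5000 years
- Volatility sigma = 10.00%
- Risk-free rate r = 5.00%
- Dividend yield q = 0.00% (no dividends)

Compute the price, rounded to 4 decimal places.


d1 = (ln(S/K) + (r - q + 0.5*sigma^2) * T) / (sigma * sqrt(T)) = -0.89222709
d2 = d1 - sigma * sqrt(T) = -0.96293776
exp(-rT) = 0.97530991; exp(-qT) = 1.00000000
P = K * exp(-rT) * N(-d2) - S_0 * exp(-qT) * N(-d1)
N(-d1) = 0.81386439; N(-d2) = 0.83221062
P = 12.4700 * 0.97530991 * 0.83221062 - 11.3900 * 1.00000000 * 0.81386439 = 0.8515

Answer: Price = 0.8515


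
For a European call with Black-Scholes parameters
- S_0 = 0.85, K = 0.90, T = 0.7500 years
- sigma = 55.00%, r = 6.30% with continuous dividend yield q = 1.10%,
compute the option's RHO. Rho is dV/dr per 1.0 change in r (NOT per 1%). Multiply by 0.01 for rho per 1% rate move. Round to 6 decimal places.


Answer: Rho = 0.251852

Derivation:
d1 = 0.2000342038; d2 = -0.2762797683
phi(d1) = 0.3910400187; exp(-qT) = 0.9917839379; exp(-rT) = 0.9538489056
N(d2) = 0.3911665970
Rho = K*T*exp(-rT)*N(d2) = 0.9000 * 0.7500 * 0.9538489056 * 0.3911665970 = 0.251852


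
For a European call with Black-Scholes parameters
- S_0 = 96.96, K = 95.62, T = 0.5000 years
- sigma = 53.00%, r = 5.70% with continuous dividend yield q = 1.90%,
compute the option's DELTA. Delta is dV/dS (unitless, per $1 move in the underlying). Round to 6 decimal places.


Answer: Delta = 0.602672

Derivation:
d1 = 0.2752153494; d2 = -0.0995512446
phi(d1) = 0.3841161579; exp(-qT) = 0.9905449824; exp(-rT) = 0.9719022941
N(d1) = 0.6084246025
Delta = exp(-qT) * N(d1) = 0.9905449824 * 0.6084246025 = 0.602672


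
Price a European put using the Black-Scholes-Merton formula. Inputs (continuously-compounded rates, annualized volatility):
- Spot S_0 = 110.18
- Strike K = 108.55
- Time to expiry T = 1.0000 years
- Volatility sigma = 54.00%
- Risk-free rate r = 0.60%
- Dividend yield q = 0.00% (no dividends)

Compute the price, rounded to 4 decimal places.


Answer: Price = 22.0854

Derivation:
d1 = (ln(S/K) + (r - q + 0.5*sigma^2) * T) / (sigma * sqrt(T)) = 0.30871203
d2 = d1 - sigma * sqrt(T) = -0.23128797
exp(-rT) = 0.99401796; exp(-qT) = 1.00000000
P = K * exp(-rT) * N(-d2) - S_0 * exp(-qT) * N(-d1)
N(-d1) = 0.37877030; N(-d2) = 0.59145445
P = 108.5500 * 0.99401796 * 0.59145445 - 110.1800 * 1.00000000 * 0.37877030 = 22.0854


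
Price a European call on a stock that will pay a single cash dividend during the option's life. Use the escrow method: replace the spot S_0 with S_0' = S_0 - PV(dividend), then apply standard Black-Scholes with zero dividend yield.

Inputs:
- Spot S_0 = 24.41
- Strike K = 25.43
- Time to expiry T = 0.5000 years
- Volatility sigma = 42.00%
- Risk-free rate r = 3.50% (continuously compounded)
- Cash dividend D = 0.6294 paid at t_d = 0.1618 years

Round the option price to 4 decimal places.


Answer: Price = 2.3158

Derivation:
PV(D) = D * exp(-r * t_d) = 0.6294 * 0.99435300 = 0.62584578
S_0' = S_0 - PV(D) = 24.4100 - 0.62584578 = 23.78415422
d1 = (ln(S_0'/K) + (r + sigma^2/2)*T) / (sigma*sqrt(T)) = -0.01787973
d2 = d1 - sigma*sqrt(T) = -0.31486458
exp(-rT) = 0.98265224
N(d1) = 0.49286740; N(d2) = 0.37643224
C = S_0' * N(d1) - K * exp(-rT) * N(d2) = 23.78415422 * 0.49286740 - 25.4300 * 0.98265224 * 0.37643224 = 2.3158


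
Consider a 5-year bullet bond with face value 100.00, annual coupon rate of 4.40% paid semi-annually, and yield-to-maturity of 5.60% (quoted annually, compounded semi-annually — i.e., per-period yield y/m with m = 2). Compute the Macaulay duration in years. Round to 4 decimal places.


Coupon per period c = face * coupon_rate / m = 2.200000
Periods per year m = 2; per-period yield y/m = 0.028000
Number of cashflows N = 10
Cashflows (t years, CF_t, discount factor 1/(1+y/m)^(m*t), PV):
  t = 0.5000: CF_t = 2.200000, DF = 0.972763, PV = 2.140078
  t = 1.0000: CF_t = 2.200000, DF = 0.946267, PV = 2.081788
  t = 1.5000: CF_t = 2.200000, DF = 0.920493, PV = 2.025085
  t = 2.0000: CF_t = 2.200000, DF = 0.895422, PV = 1.969927
  t = 2.5000: CF_t = 2.200000, DF = 0.871033, PV = 1.916272
  t = 3.0000: CF_t = 2.200000, DF = 0.847308, PV = 1.864078
  t = 3.5000: CF_t = 2.200000, DF = 0.824230, PV = 1.813305
  t = 4.0000: CF_t = 2.200000, DF = 0.801780, PV = 1.763915
  t = 4.5000: CF_t = 2.200000, DF = 0.779941, PV = 1.715871
  t = 5.0000: CF_t = 102.200000, DF = 0.758698, PV = 77.538920
Price P = sum_t PV_t = 94.829240
Macaulay numerator sum_t t * PV_t:
  t * PV_t at t = 0.5000: 1.070039
  t * PV_t at t = 1.0000: 2.081788
  t * PV_t at t = 1.5000: 3.037628
  t * PV_t at t = 2.0000: 3.939855
  t * PV_t at t = 2.5000: 4.790679
  t * PV_t at t = 3.0000: 5.592233
  t * PV_t at t = 3.5000: 6.346568
  t * PV_t at t = 4.0000: 7.055662
  t * PV_t at t = 4.5000: 7.721420
  t * PV_t at t = 5.0000: 387.694601
Macaulay duration D = (sum_t t * PV_t) / P = 429.330473 / 94.829240 = 4.527406

Answer: Macaulay duration = 4.5274 years


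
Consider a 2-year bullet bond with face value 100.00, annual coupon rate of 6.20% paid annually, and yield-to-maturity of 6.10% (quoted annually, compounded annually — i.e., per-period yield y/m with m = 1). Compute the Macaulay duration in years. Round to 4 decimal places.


Answer: Macaulay duration = 1.9417 years

Derivation:
Coupon per period c = face * coupon_rate / m = 6.200000
Periods per year m = 1; per-period yield y/m = 0.061000
Number of cashflows N = 2
Cashflows (t years, CF_t, discount factor 1/(1+y/m)^(m*t), PV):
  t = 1.0000: CF_t = 6.200000, DF = 0.942507, PV = 5.843544
  t = 2.0000: CF_t = 106.200000, DF = 0.888320, PV = 94.339539
Price P = sum_t PV_t = 100.183083
Macaulay numerator sum_t t * PV_t:
  t * PV_t at t = 1.0000: 5.843544
  t * PV_t at t = 2.0000: 188.679078
Macaulay duration D = (sum_t t * PV_t) / P = 194.522622 / 100.183083 = 1.941671


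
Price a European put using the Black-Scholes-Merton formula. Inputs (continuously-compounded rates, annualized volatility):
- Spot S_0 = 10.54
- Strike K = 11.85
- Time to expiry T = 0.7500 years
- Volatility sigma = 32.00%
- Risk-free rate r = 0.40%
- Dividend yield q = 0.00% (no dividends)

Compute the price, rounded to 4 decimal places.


d1 = (ln(S/K) + (r - q + 0.5*sigma^2) * T) / (sigma * sqrt(T)) = -0.27334044
d2 = d1 - sigma * sqrt(T) = -0.55046857
exp(-rT) = 0.99700450; exp(-qT) = 1.00000000
P = K * exp(-rT) * N(-d2) - S_0 * exp(-qT) * N(-d1)
N(-d1) = 0.60770423; N(-d2) = 0.70900099
P = 11.8500 * 0.99700450 * 0.70900099 - 10.5400 * 1.00000000 * 0.60770423 = 1.9713

Answer: Price = 1.9713


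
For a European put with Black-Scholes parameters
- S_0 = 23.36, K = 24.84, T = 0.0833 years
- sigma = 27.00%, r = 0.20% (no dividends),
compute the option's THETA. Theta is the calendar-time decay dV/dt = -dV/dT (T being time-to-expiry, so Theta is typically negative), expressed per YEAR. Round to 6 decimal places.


Answer: Theta = -3.257787

Derivation:
d1 = -0.7472049612; d2 = -0.8251316575
phi(d1) = 0.3017681836; exp(-qT) = 1.0000000000; exp(-rT) = 0.9998334139
Theta = -S*exp(-qT)*phi(d1)*sigma/(2*sqrt(T)) + r*K*exp(-rT)*N(-d2) - q*S*exp(-qT)*N(-d1)
N(-d1) = 0.7725300751; N(-d2) = 0.7953515758; sqrt(T) = 0.2886173938
Term 1 = -23.3600 * 1.0000000000 * 0.3017681836 * 0.2700 / (2 * 0.2886173938) = -3.2972931093
Term 2 = 0.0020 * 24.8400 * 0.9998334139 * 0.7953515758 = 0.0395064840
Term 3 = 0 (no dividend yield, q = 0)
Theta = -3.2972931093 + (0.0395064840) + (0.0000000000) = -3.257787


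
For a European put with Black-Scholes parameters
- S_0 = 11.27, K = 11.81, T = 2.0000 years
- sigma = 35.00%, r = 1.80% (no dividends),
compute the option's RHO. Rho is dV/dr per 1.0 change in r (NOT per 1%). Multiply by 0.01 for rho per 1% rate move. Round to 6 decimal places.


Answer: Rho = -13.811121

Derivation:
d1 = 0.2256634274; d2 = -0.2693113194
phi(d1) = 0.3889126447; exp(-qT) = 1.0000000000; exp(-rT) = 0.9646402935
N(-d2) = 0.6061549389
Rho = -K*T*exp(-rT)*N(-d2) = -11.8100 * 2.0000 * 0.9646402935 * 0.6061549389 = -13.811121


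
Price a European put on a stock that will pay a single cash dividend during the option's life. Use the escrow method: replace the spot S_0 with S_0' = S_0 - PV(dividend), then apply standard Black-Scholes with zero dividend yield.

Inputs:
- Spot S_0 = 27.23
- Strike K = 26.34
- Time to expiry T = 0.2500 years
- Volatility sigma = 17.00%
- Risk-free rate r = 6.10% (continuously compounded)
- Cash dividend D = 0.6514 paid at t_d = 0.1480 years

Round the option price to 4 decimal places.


Answer: Price = 0.6054

Derivation:
PV(D) = D * exp(-r * t_d) = 0.6514 * 0.99101263 = 0.64554563
S_0' = S_0 - PV(D) = 27.2300 - 0.64554563 = 26.58445437
d1 = (ln(S_0'/K) + (r + sigma^2/2)*T) / (sigma*sqrt(T)) = 0.33059325
d2 = d1 - sigma*sqrt(T) = 0.24559325
exp(-rT) = 0.98486569
N(-d1) = 0.37047587; N(-d2) = 0.40299856
P = K * exp(-rT) * N(-d2) - S_0' * N(-d1) = 26.3400 * 0.98486569 * 0.40299856 - 26.58445437 * 0.37047587 = 0.6054


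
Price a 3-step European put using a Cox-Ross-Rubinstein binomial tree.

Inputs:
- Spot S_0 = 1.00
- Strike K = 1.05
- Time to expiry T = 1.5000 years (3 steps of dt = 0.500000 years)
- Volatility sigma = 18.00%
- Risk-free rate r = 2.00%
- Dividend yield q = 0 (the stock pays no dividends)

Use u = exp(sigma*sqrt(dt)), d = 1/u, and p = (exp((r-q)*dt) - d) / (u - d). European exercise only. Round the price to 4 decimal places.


Answer: Price = V(0,0) = 0.1033

Derivation:
dt = T/N = 0.500000
u = exp(sigma*sqrt(dt)) = 1.135734; d = 1/u = 0.880488
p = (exp((r-q)*dt) - d) / (u - d) = 0.507597
Discount per step: exp(-r*dt) = 0.990050
Stock lattice S(k, i) with i counting down-moves:
  k=0: S(0,0) = 1.0000
  k=1: S(1,0) = 1.1357; S(1,1) = 0.8805
  k=2: S(2,0) = 1.2899; S(2,1) = 1.0000; S(2,2) = 0.7753
  k=3: S(3,0) = 1.4650; S(3,1) = 1.1357; S(3,2) = 0.8805; S(3,3) = 0.6826
Terminal payoffs V(N, i) = max(K - S_T, 0):
  V(3,0) = 0.000000; V(3,1) = 0.000000; V(3,2) = 0.169512; V(3,3) = 0.367394
Backward induction: V(k, i) = exp(-r*dt) * [p * V(k+1, i) + (1-p) * V(k+1, i+1)].
  V(2,0) = exp(-r*dt) * [p*0.000000 + (1-p)*0.000000] = 0.000000
  V(2,1) = exp(-r*dt) * [p*0.000000 + (1-p)*0.169512] = 0.082638
  V(2,2) = exp(-r*dt) * [p*0.169512 + (1-p)*0.367394] = 0.264294
  V(1,0) = exp(-r*dt) * [p*0.000000 + (1-p)*0.082638] = 0.040286
  V(1,1) = exp(-r*dt) * [p*0.082638 + (1-p)*0.264294] = 0.170373
  V(0,0) = exp(-r*dt) * [p*0.040286 + (1-p)*0.170373] = 0.103303


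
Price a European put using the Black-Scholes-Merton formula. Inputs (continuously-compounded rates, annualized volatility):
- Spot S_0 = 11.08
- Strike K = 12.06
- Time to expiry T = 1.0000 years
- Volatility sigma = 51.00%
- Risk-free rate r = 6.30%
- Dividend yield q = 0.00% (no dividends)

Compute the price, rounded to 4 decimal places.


d1 = (ln(S/K) + (r - q + 0.5*sigma^2) * T) / (sigma * sqrt(T)) = 0.21234802
d2 = d1 - sigma * sqrt(T) = -0.29765198
exp(-rT) = 0.93894347; exp(-qT) = 1.00000000
P = K * exp(-rT) * N(-d2) - S_0 * exp(-qT) * N(-d1)
N(-d1) = 0.41591777; N(-d2) = 0.61701560
P = 12.0600 * 0.93894347 * 0.61701560 - 11.0800 * 1.00000000 * 0.41591777 = 2.3785

Answer: Price = 2.3785


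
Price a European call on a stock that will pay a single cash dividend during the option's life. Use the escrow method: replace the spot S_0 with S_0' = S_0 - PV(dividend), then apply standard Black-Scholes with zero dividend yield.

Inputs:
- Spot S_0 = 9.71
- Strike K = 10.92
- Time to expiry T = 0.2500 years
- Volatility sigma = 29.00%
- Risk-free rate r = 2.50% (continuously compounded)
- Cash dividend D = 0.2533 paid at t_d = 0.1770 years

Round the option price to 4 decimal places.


Answer: Price = 0.1347

Derivation:
PV(D) = D * exp(-r * t_d) = 0.2533 * 0.99558478 = 0.25218162
S_0' = S_0 - PV(D) = 9.7100 - 0.25218162 = 9.45781838
d1 = (ln(S_0'/K) + (r + sigma^2/2)*T) / (sigma*sqrt(T)) = -0.87580503
d2 = d1 - sigma*sqrt(T) = -1.02080503
exp(-rT) = 0.99376949
N(d1) = 0.19056802; N(d2) = 0.15367341
C = S_0' * N(d1) - K * exp(-rT) * N(d2) = 9.45781838 * 0.19056802 - 10.9200 * 0.99376949 * 0.15367341 = 0.1347


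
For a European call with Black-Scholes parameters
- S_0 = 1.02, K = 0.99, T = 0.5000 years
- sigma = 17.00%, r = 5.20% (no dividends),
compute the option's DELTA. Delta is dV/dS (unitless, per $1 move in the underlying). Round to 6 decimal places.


d1 = 0.5247394763; d2 = 0.4045313235
phi(d1) = 0.3476307964; exp(-qT) = 1.0000000000; exp(-rT) = 0.9743350896
N(d1) = 0.7001178447
Delta = exp(-qT) * N(d1) = 1.0000000000 * 0.7001178447 = 0.700118

Answer: Delta = 0.700118


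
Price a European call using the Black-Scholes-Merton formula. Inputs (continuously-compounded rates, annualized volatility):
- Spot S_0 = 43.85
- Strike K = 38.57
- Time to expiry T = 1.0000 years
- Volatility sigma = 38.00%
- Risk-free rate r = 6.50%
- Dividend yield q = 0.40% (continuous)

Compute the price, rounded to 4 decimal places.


Answer: Price = 10.4997

Derivation:
d1 = (ln(S/K) + (r - q + 0.5*sigma^2) * T) / (sigma * sqrt(T)) = 0.68815775
d2 = d1 - sigma * sqrt(T) = 0.30815775
exp(-rT) = 0.93706746; exp(-qT) = 0.99600799
C = S_0 * exp(-qT) * N(d1) - K * exp(-rT) * N(d2)
N(d1) = 0.75432328; N(d2) = 0.62101885
C = 43.8500 * 0.99600799 * 0.75432328 - 38.5700 * 0.93706746 * 0.62101885 = 10.4997


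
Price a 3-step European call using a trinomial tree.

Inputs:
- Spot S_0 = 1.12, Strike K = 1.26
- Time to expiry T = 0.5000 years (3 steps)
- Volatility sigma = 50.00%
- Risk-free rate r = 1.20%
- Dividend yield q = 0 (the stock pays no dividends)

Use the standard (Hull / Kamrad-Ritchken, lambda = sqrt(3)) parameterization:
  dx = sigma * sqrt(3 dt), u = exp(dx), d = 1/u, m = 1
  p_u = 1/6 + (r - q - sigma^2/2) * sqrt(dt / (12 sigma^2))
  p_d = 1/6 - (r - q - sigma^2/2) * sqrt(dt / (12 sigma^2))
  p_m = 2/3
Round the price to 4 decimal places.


Answer: Price = V(0,0) = 0.1108

Derivation:
dt = T/N = 0.166667; dx = sigma*sqrt(3*dt) = 0.353553
u = exp(dx) = 1.424119; d = 1/u = 0.702189
p_u = 0.140032, p_m = 0.666667, p_d = 0.193301
Discount per step: exp(-r*dt) = 0.998002
Stock lattice S(k, j) with j the centered position index:
  k=0: S(0,+0) = 1.1200
  k=1: S(1,-1) = 0.7865; S(1,+0) = 1.1200; S(1,+1) = 1.5950
  k=2: S(2,-2) = 0.5522; S(2,-1) = 0.7865; S(2,+0) = 1.1200; S(2,+1) = 1.5950; S(2,+2) = 2.2715
  k=3: S(3,-3) = 0.3878; S(3,-2) = 0.5522; S(3,-1) = 0.7865; S(3,+0) = 1.1200; S(3,+1) = 1.5950; S(3,+2) = 2.2715; S(3,+3) = 3.2349
Terminal payoffs V(N, j) = max(S_T - K, 0):
  V(3,-3) = 0.000000; V(3,-2) = 0.000000; V(3,-1) = 0.000000; V(3,+0) = 0.000000; V(3,+1) = 0.335013; V(3,+2) = 1.011489; V(3,+3) = 1.974870
Backward induction: V(k, j) = exp(-r*dt) * [p_u * V(k+1, j+1) + p_m * V(k+1, j) + p_d * V(k+1, j-1)]
  V(2,-2) = exp(-r*dt) * [p_u*0.000000 + p_m*0.000000 + p_d*0.000000] = 0.000000
  V(2,-1) = exp(-r*dt) * [p_u*0.000000 + p_m*0.000000 + p_d*0.000000] = 0.000000
  V(2,+0) = exp(-r*dt) * [p_u*0.335013 + p_m*0.000000 + p_d*0.000000] = 0.046819
  V(2,+1) = exp(-r*dt) * [p_u*1.011489 + p_m*0.335013 + p_d*0.000000] = 0.364254
  V(2,+2) = exp(-r*dt) * [p_u*1.974870 + p_m*1.011489 + p_d*0.335013] = 1.013601
  V(1,-1) = exp(-r*dt) * [p_u*0.046819 + p_m*0.000000 + p_d*0.000000] = 0.006543
  V(1,+0) = exp(-r*dt) * [p_u*0.364254 + p_m*0.046819 + p_d*0.000000] = 0.082056
  V(1,+1) = exp(-r*dt) * [p_u*1.013601 + p_m*0.364254 + p_d*0.046819] = 0.393036
  V(0,+0) = exp(-r*dt) * [p_u*0.393036 + p_m*0.082056 + p_d*0.006543] = 0.110785


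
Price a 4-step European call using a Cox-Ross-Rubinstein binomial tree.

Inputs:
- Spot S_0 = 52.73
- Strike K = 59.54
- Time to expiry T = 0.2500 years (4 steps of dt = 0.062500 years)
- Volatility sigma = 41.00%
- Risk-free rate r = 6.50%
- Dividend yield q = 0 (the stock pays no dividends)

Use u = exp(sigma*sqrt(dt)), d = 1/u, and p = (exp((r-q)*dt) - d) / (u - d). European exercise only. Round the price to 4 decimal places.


dt = T/N = 0.062500
u = exp(sigma*sqrt(dt)) = 1.107937; d = 1/u = 0.902578
p = (exp((r-q)*dt) - d) / (u - d) = 0.494220
Discount per step: exp(-r*dt) = 0.995946
Stock lattice S(k, i) with i counting down-moves:
  k=0: S(0,0) = 52.7300
  k=1: S(1,0) = 58.4215; S(1,1) = 47.5929
  k=2: S(2,0) = 64.7274; S(2,1) = 52.7300; S(2,2) = 42.9564
  k=3: S(3,0) = 71.7139; S(3,1) = 58.4215; S(3,2) = 47.5929; S(3,3) = 38.7715
  k=4: S(4,0) = 79.4545; S(4,1) = 64.7274; S(4,2) = 52.7300; S(4,3) = 42.9564; S(4,4) = 34.9943
Terminal payoffs V(N, i) = max(S_T - K, 0):
  V(4,0) = 19.914502; V(4,1) = 5.187397; V(4,2) = 0.000000; V(4,3) = 0.000000; V(4,4) = 0.000000
Backward induction: V(k, i) = exp(-r*dt) * [p * V(k+1, i) + (1-p) * V(k+1, i+1)].
  V(3,0) = exp(-r*dt) * [p*19.914502 + (1-p)*5.187397] = 12.415288
  V(3,1) = exp(-r*dt) * [p*5.187397 + (1-p)*0.000000] = 2.553322
  V(3,2) = exp(-r*dt) * [p*0.000000 + (1-p)*0.000000] = 0.000000
  V(3,3) = exp(-r*dt) * [p*0.000000 + (1-p)*0.000000] = 0.000000
  V(2,0) = exp(-r*dt) * [p*12.415288 + (1-p)*2.553322] = 7.397191
  V(2,1) = exp(-r*dt) * [p*2.553322 + (1-p)*0.000000] = 1.256787
  V(2,2) = exp(-r*dt) * [p*0.000000 + (1-p)*0.000000] = 0.000000
  V(1,0) = exp(-r*dt) * [p*7.397191 + (1-p)*1.256787] = 4.274099
  V(1,1) = exp(-r*dt) * [p*1.256787 + (1-p)*0.000000] = 0.618611
  V(0,0) = exp(-r*dt) * [p*4.274099 + (1-p)*0.618611] = 2.415394

Answer: Price = V(0,0) = 2.4154


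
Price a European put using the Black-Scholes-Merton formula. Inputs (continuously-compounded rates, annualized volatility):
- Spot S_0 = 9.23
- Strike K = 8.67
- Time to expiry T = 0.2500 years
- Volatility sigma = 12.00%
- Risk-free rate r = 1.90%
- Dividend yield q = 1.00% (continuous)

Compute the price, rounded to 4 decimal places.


d1 = (ln(S/K) + (r - q + 0.5*sigma^2) * T) / (sigma * sqrt(T)) = 1.11067096
d2 = d1 - sigma * sqrt(T) = 1.05067096
exp(-rT) = 0.99526126; exp(-qT) = 0.99750312
P = K * exp(-rT) * N(-d2) - S_0 * exp(-qT) * N(-d1)
N(-d1) = 0.13335500; N(-d2) = 0.14670487
P = 8.6700 * 0.99526126 * 0.14670487 - 9.2300 * 0.99750312 * 0.13335500 = 0.0381

Answer: Price = 0.0381


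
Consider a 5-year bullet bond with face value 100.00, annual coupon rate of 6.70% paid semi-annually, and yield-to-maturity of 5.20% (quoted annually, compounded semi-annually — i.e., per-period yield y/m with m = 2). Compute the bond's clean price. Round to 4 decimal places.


Answer: Price = 106.5303

Derivation:
Coupon per period c = face * coupon_rate / m = 3.350000
Periods per year m = 2; per-period yield y/m = 0.026000
Number of cashflows N = 10
Cashflows (t years, CF_t, discount factor 1/(1+y/m)^(m*t), PV):
  t = 0.5000: CF_t = 3.350000, DF = 0.974659, PV = 3.265107
  t = 1.0000: CF_t = 3.350000, DF = 0.949960, PV = 3.182366
  t = 1.5000: CF_t = 3.350000, DF = 0.925887, PV = 3.101721
  t = 2.0000: CF_t = 3.350000, DF = 0.902424, PV = 3.023120
  t = 2.5000: CF_t = 3.350000, DF = 0.879555, PV = 2.946511
  t = 3.0000: CF_t = 3.350000, DF = 0.857266, PV = 2.871843
  t = 3.5000: CF_t = 3.350000, DF = 0.835542, PV = 2.799067
  t = 4.0000: CF_t = 3.350000, DF = 0.814369, PV = 2.728135
  t = 4.5000: CF_t = 3.350000, DF = 0.793732, PV = 2.659001
  t = 5.0000: CF_t = 103.350000, DF = 0.773618, PV = 79.953388
Price P = sum_t PV_t = 106.530259


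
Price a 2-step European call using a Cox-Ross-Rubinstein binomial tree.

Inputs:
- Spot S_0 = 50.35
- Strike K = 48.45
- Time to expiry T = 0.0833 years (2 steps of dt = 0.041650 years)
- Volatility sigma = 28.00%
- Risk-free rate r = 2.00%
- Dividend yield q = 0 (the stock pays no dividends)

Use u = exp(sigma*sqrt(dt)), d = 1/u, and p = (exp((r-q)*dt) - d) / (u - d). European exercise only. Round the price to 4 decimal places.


dt = T/N = 0.041650
u = exp(sigma*sqrt(dt)) = 1.058808; d = 1/u = 0.944459
p = (exp((r-q)*dt) - d) / (u - d) = 0.493006
Discount per step: exp(-r*dt) = 0.999167
Stock lattice S(k, i) with i counting down-moves:
  k=0: S(0,0) = 50.3500
  k=1: S(1,0) = 53.3110; S(1,1) = 47.5535
  k=2: S(2,0) = 56.4460; S(2,1) = 50.3500; S(2,2) = 44.9123
Terminal payoffs V(N, i) = max(S_T - K, 0):
  V(2,0) = 7.996048; V(2,1) = 1.900000; V(2,2) = 0.000000
Backward induction: V(k, i) = exp(-r*dt) * [p * V(k+1, i) + (1-p) * V(k+1, i+1)].
  V(1,0) = exp(-r*dt) * [p*7.996048 + (1-p)*1.900000] = 4.901303
  V(1,1) = exp(-r*dt) * [p*1.900000 + (1-p)*0.000000] = 0.935931
  V(0,0) = exp(-r*dt) * [p*4.901303 + (1-p)*0.935931] = 2.888475

Answer: Price = V(0,0) = 2.8885


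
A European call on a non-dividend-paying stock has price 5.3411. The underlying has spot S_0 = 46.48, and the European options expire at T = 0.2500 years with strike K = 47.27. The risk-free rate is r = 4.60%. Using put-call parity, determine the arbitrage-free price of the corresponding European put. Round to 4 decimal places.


Put-call parity: C - P = S_0 * exp(-qT) - K * exp(-rT).
S_0 * exp(-qT) = 46.4800 * 1.00000000 = 46.48000000
K * exp(-rT) = 47.2700 * 0.98856587 = 46.72950878
P = C - S*exp(-qT) + K*exp(-rT)
P = 5.3411 - 46.48000000 + 46.72950878 = 5.5906

Answer: Put price = 5.5906


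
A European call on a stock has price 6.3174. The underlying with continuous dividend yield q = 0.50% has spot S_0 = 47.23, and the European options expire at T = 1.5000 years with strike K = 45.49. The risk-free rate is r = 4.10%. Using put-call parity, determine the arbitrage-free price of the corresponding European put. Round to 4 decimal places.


Answer: Put price = 2.2170

Derivation:
Put-call parity: C - P = S_0 * exp(-qT) - K * exp(-rT).
S_0 * exp(-qT) = 47.2300 * 0.99252805 = 46.87710003
K * exp(-rT) = 45.4900 * 0.94035295 = 42.77665550
P = C - S*exp(-qT) + K*exp(-rT)
P = 6.3174 - 46.87710003 + 42.77665550 = 2.2170
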